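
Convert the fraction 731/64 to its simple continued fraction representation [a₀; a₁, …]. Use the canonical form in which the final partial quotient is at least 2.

[11; 2, 2, 1, 2, 3]

Apply division with remainder until the remainder is 0:
731 ÷ 64 → quotient 11, remainder 27
64 ÷ 27 → quotient 2, remainder 10
27 ÷ 10 → quotient 2, remainder 7
10 ÷ 7 → quotient 1, remainder 3
7 ÷ 3 → quotient 2, remainder 1
3 ÷ 1 → quotient 3, remainder 0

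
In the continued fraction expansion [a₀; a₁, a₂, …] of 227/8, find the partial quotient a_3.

2

Apply division with remainder until the remainder is 0:
227 = 28·8 + 3, so a_0 = 28
8 = 2·3 + 2, so a_1 = 2
3 = 1·2 + 1, so a_2 = 1
2 = 2·1 + 0, so a_3 = 2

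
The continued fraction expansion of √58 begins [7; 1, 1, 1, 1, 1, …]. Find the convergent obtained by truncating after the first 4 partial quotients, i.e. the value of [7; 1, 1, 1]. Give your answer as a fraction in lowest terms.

23/3

Start with 1.
1 + 1/(1/1) = 1 + 1/1 = 2/1
1 + 1/(2/1) = 1 + 1/2 = 3/2
7 + 1/(3/2) = 7 + 2/3 = 23/3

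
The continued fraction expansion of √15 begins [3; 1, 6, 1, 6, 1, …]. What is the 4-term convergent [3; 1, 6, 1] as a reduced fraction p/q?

Compute successive convergents:
a_0 = 3: 3/1
a_1 = 1: 4/1
a_2 = 6: 27/7
a_3 = 1: 31/8

31/8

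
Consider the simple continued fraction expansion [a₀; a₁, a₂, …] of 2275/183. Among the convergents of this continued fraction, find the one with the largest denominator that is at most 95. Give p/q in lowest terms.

List convergents until the denominator exceeds the bound:
a_0 = 12: 12/1  (≤ bound)
a_1 = 2: 25/2  (≤ bound)
a_2 = 3: 87/7  (≤ bound)
a_3 = 6: 547/44  (≤ bound)
a_4 = 4: 2275/183  (> 95, stop)

547/44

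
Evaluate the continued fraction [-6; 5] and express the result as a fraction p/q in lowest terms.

Start with 5.
-6 + 1/(5/1) = -6 + 1/5 = -29/5

-29/5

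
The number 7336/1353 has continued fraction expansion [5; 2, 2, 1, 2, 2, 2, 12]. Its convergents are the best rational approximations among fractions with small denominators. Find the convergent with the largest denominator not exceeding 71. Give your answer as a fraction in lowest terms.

244/45

a_0 = 5: 5/1  (≤ bound)
a_1 = 2: 11/2  (≤ bound)
a_2 = 2: 27/5  (≤ bound)
a_3 = 1: 38/7  (≤ bound)
a_4 = 2: 103/19  (≤ bound)
a_5 = 2: 244/45  (≤ bound)
a_6 = 2: 591/109  (> 71, stop)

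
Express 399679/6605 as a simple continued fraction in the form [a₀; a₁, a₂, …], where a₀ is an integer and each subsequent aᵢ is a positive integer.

399679 = 60·6605 + 3379, so a_0 = 60
6605 = 1·3379 + 3226, so a_1 = 1
3379 = 1·3226 + 153, so a_2 = 1
3226 = 21·153 + 13, so a_3 = 21
153 = 11·13 + 10, so a_4 = 11
13 = 1·10 + 3, so a_5 = 1
10 = 3·3 + 1, so a_6 = 3
3 = 3·1 + 0, so a_7 = 3

[60; 1, 1, 21, 11, 1, 3, 3]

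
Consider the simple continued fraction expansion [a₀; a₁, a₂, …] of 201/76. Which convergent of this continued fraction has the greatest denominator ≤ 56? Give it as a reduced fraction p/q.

82/31

List convergents until the denominator exceeds the bound:
a_0 = 2: 2/1  (≤ bound)
a_1 = 1: 3/1  (≤ bound)
a_2 = 1: 5/2  (≤ bound)
a_3 = 1: 8/3  (≤ bound)
a_4 = 4: 37/14  (≤ bound)
a_5 = 2: 82/31  (≤ bound)
a_6 = 2: 201/76  (> 56, stop)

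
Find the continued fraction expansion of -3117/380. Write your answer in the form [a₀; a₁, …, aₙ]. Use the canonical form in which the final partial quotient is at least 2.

[-9; 1, 3, 1, 14, 2, 2]

Run the Euclidean algorithm, recording each quotient:
-3117 = -9·380 + 303, so a_0 = -9
380 = 1·303 + 77, so a_1 = 1
303 = 3·77 + 72, so a_2 = 3
77 = 1·72 + 5, so a_3 = 1
72 = 14·5 + 2, so a_4 = 14
5 = 2·2 + 1, so a_5 = 2
2 = 2·1 + 0, so a_6 = 2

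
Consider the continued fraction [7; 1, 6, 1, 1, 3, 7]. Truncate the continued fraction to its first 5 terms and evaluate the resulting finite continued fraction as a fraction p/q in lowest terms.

Start with 1.
1 + 1/(1/1) = 1 + 1/1 = 2/1
6 + 1/(2/1) = 6 + 1/2 = 13/2
1 + 1/(13/2) = 1 + 2/13 = 15/13
7 + 1/(15/13) = 7 + 13/15 = 118/15

118/15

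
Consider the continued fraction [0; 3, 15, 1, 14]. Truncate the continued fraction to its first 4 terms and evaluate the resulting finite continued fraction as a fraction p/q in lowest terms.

16/49

Start with 1.
15 + 1/(1/1) = 15 + 1/1 = 16/1
3 + 1/(16/1) = 3 + 1/16 = 49/16
0 + 1/(49/16) = 0 + 16/49 = 16/49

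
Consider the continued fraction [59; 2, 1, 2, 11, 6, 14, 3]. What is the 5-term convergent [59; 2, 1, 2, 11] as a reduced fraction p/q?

5403/91

Start with 11.
2 + 1/(11/1) = 2 + 1/11 = 23/11
1 + 1/(23/11) = 1 + 11/23 = 34/23
2 + 1/(34/23) = 2 + 23/34 = 91/34
59 + 1/(91/34) = 59 + 34/91 = 5403/91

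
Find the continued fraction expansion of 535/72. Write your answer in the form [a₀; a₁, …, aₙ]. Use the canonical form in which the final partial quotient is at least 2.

Apply division with remainder until the remainder is 0:
535 = 7·72 + 31, so a_0 = 7
72 = 2·31 + 10, so a_1 = 2
31 = 3·10 + 1, so a_2 = 3
10 = 10·1 + 0, so a_3 = 10

[7; 2, 3, 10]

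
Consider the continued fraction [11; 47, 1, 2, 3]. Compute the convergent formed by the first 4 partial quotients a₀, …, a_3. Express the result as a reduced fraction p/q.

1576/143

Collapse the nested fraction from the inside out:
Start with 2.
1 + 1/(2/1) = 1 + 1/2 = 3/2
47 + 1/(3/2) = 47 + 2/3 = 143/3
11 + 1/(143/3) = 11 + 3/143 = 1576/143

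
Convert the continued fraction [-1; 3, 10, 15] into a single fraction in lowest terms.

a_0 = -1: -1/1
a_1 = 3: -2/3
a_2 = 10: -21/31
a_3 = 15: -317/468

-317/468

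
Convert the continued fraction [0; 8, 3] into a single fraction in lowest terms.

3/25

Start with 3.
8 + 1/(3/1) = 8 + 1/3 = 25/3
0 + 1/(25/3) = 0 + 3/25 = 3/25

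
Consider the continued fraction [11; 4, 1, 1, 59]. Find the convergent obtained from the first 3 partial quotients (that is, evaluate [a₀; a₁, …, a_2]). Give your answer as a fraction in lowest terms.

56/5

Start with 1.
4 + 1/(1/1) = 4 + 1/1 = 5/1
11 + 1/(5/1) = 11 + 1/5 = 56/5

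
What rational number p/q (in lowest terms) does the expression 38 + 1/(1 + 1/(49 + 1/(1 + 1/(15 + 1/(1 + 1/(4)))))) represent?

a_0 = 38: 38/1
a_1 = 1: 39/1
a_2 = 49: 1949/50
a_3 = 1: 1988/51
a_4 = 15: 31769/815
a_5 = 1: 33757/866
a_6 = 4: 166797/4279

166797/4279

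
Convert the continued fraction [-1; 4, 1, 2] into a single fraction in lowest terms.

-11/14

a_0 = -1: -1/1
a_1 = 4: -3/4
a_2 = 1: -4/5
a_3 = 2: -11/14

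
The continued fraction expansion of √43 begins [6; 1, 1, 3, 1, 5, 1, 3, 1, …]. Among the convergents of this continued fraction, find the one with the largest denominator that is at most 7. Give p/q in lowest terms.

List convergents until the denominator exceeds the bound:
a_0 = 6: 6/1  (≤ bound)
a_1 = 1: 7/1  (≤ bound)
a_2 = 1: 13/2  (≤ bound)
a_3 = 3: 46/7  (≤ bound)
a_4 = 1: 59/9  (> 7, stop)

46/7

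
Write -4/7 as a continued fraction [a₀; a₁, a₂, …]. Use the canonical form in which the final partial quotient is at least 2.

⌊-4/7⌋ = -1, remainder 3
⌊7/3⌋ = 2, remainder 1
⌊3/1⌋ = 3, remainder 0

[-1; 2, 3]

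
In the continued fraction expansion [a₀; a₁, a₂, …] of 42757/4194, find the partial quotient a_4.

54

⌊42757/4194⌋ = 10, remainder 817
⌊4194/817⌋ = 5, remainder 109
⌊817/109⌋ = 7, remainder 54
⌊109/54⌋ = 2, remainder 1
⌊54/1⌋ = 54, remainder 0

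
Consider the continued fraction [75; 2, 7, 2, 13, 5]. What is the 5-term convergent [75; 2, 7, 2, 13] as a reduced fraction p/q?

32527/431

Start with 13.
2 + 1/(13/1) = 2 + 1/13 = 27/13
7 + 1/(27/13) = 7 + 13/27 = 202/27
2 + 1/(202/27) = 2 + 27/202 = 431/202
75 + 1/(431/202) = 75 + 202/431 = 32527/431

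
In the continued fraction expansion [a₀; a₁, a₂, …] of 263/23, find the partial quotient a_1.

Repeatedly divide and take the remainder:
⌊263/23⌋ = 11, remainder 10
⌊23/10⌋ = 2, remainder 3

2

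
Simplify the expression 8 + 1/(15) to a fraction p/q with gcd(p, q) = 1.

a_0 = 8: 8/1
a_1 = 15: 121/15

121/15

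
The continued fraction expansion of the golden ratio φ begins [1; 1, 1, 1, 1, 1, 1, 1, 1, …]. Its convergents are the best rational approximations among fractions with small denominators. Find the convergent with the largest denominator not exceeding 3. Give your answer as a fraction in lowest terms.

5/3

a_0 = 1: 1/1  (≤ bound)
a_1 = 1: 2/1  (≤ bound)
a_2 = 1: 3/2  (≤ bound)
a_3 = 1: 5/3  (≤ bound)
a_4 = 1: 8/5  (> 3, stop)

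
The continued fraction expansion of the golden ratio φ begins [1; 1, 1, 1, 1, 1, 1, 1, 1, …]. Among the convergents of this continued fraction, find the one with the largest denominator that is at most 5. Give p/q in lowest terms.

8/5

a_0 = 1: 1/1  (≤ bound)
a_1 = 1: 2/1  (≤ bound)
a_2 = 1: 3/2  (≤ bound)
a_3 = 1: 5/3  (≤ bound)
a_4 = 1: 8/5  (≤ bound)
a_5 = 1: 13/8  (> 5, stop)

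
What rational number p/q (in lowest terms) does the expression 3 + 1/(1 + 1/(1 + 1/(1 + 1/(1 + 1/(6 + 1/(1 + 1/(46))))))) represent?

Starting at the tail and folding back:
Start with 46.
1 + 1/(46/1) = 1 + 1/46 = 47/46
6 + 1/(47/46) = 6 + 46/47 = 328/47
1 + 1/(328/47) = 1 + 47/328 = 375/328
1 + 1/(375/328) = 1 + 328/375 = 703/375
1 + 1/(703/375) = 1 + 375/703 = 1078/703
1 + 1/(1078/703) = 1 + 703/1078 = 1781/1078
3 + 1/(1781/1078) = 3 + 1078/1781 = 6421/1781

6421/1781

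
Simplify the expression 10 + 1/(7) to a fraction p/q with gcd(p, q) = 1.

a_0 = 10: 10/1
a_1 = 7: 71/7

71/7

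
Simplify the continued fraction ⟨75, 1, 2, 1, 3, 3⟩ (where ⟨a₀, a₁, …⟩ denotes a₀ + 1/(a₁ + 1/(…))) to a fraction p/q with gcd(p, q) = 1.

3711/49

Start with 3.
3 + 1/(3/1) = 3 + 1/3 = 10/3
1 + 1/(10/3) = 1 + 3/10 = 13/10
2 + 1/(13/10) = 2 + 10/13 = 36/13
1 + 1/(36/13) = 1 + 13/36 = 49/36
75 + 1/(49/36) = 75 + 36/49 = 3711/49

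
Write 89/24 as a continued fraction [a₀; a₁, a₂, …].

Run the Euclidean algorithm, recording each quotient:
89 ÷ 24 → quotient 3, remainder 17
24 ÷ 17 → quotient 1, remainder 7
17 ÷ 7 → quotient 2, remainder 3
7 ÷ 3 → quotient 2, remainder 1
3 ÷ 1 → quotient 3, remainder 0

[3; 1, 2, 2, 3]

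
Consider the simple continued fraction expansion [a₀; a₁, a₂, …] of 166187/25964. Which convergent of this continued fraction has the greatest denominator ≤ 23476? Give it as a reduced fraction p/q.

13371/2089

a_0 = 6: 6/1  (≤ bound)
a_1 = 2: 13/2  (≤ bound)
a_2 = 2: 32/5  (≤ bound)
a_3 = 59: 1901/297  (≤ bound)
a_4 = 3: 5735/896  (≤ bound)
a_5 = 2: 13371/2089  (≤ bound)
a_6 = 12: 166187/25964  (> 23476, stop)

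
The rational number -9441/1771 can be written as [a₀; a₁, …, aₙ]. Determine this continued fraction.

Repeatedly divide and take the remainder:
-9441 ÷ 1771 → quotient -6, remainder 1185
1771 ÷ 1185 → quotient 1, remainder 586
1185 ÷ 586 → quotient 2, remainder 13
586 ÷ 13 → quotient 45, remainder 1
13 ÷ 1 → quotient 13, remainder 0

[-6; 1, 2, 45, 13]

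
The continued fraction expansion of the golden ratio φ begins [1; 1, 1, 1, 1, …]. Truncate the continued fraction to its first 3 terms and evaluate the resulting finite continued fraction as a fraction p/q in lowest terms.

Start with 1.
1 + 1/(1/1) = 1 + 1/1 = 2/1
1 + 1/(2/1) = 1 + 1/2 = 3/2

3/2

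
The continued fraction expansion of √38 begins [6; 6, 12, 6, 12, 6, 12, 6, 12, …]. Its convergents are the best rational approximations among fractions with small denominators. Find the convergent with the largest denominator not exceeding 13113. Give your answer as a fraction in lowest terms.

a_0 = 6: 6/1  (≤ bound)
a_1 = 6: 37/6  (≤ bound)
a_2 = 12: 450/73  (≤ bound)
a_3 = 6: 2737/444  (≤ bound)
a_4 = 12: 33294/5401  (≤ bound)
a_5 = 6: 202501/32850  (> 13113, stop)

33294/5401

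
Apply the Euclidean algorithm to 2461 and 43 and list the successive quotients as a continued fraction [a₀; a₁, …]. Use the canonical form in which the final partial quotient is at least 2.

[57; 4, 3, 3]

Apply division with remainder until the remainder is 0:
2461 = 57·43 + 10, so a_0 = 57
43 = 4·10 + 3, so a_1 = 4
10 = 3·3 + 1, so a_2 = 3
3 = 3·1 + 0, so a_3 = 3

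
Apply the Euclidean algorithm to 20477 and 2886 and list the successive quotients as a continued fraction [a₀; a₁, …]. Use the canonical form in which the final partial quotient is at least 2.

[7; 10, 2, 45, 3]

20477 = 7·2886 + 275, so a_0 = 7
2886 = 10·275 + 136, so a_1 = 10
275 = 2·136 + 3, so a_2 = 2
136 = 45·3 + 1, so a_3 = 45
3 = 3·1 + 0, so a_4 = 3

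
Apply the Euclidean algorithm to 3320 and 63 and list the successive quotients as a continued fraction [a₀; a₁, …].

[52; 1, 2, 3, 6]

3320 ÷ 63 → quotient 52, remainder 44
63 ÷ 44 → quotient 1, remainder 19
44 ÷ 19 → quotient 2, remainder 6
19 ÷ 6 → quotient 3, remainder 1
6 ÷ 1 → quotient 6, remainder 0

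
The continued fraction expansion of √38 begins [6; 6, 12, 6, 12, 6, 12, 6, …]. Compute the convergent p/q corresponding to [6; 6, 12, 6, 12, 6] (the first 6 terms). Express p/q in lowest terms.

Start with 6.
12 + 1/(6/1) = 12 + 1/6 = 73/6
6 + 1/(73/6) = 6 + 6/73 = 444/73
12 + 1/(444/73) = 12 + 73/444 = 5401/444
6 + 1/(5401/444) = 6 + 444/5401 = 32850/5401
6 + 1/(32850/5401) = 6 + 5401/32850 = 202501/32850

202501/32850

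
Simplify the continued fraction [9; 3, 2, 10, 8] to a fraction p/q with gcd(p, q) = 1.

5489/591

Work from the innermost term outward:
Start with 8.
10 + 1/(8/1) = 10 + 1/8 = 81/8
2 + 1/(81/8) = 2 + 8/81 = 170/81
3 + 1/(170/81) = 3 + 81/170 = 591/170
9 + 1/(591/170) = 9 + 170/591 = 5489/591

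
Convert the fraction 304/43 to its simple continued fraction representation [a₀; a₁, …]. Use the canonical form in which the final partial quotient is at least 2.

[7; 14, 3]

Repeatedly divide and take the remainder:
⌊304/43⌋ = 7, remainder 3
⌊43/3⌋ = 14, remainder 1
⌊3/1⌋ = 3, remainder 0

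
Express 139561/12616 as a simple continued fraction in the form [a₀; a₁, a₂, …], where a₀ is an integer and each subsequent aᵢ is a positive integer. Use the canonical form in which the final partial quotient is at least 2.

[11; 16, 14, 56]

139561 = 11·12616 + 785, so a_0 = 11
12616 = 16·785 + 56, so a_1 = 16
785 = 14·56 + 1, so a_2 = 14
56 = 56·1 + 0, so a_3 = 56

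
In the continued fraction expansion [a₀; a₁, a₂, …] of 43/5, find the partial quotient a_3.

Run the Euclidean algorithm, recording each quotient:
43 ÷ 5 → quotient 8, remainder 3
5 ÷ 3 → quotient 1, remainder 2
3 ÷ 2 → quotient 1, remainder 1
2 ÷ 1 → quotient 2, remainder 0

2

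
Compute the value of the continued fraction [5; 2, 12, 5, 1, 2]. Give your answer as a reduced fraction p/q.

2362/431

Build up convergents one term at a time:
a_0 = 5: 5/1
a_1 = 2: 11/2
a_2 = 12: 137/25
a_3 = 5: 696/127
a_4 = 1: 833/152
a_5 = 2: 2362/431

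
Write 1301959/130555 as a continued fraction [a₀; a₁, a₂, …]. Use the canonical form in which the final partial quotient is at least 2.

[9; 1, 35, 2, 1, 4, 5, 49]

Run the Euclidean algorithm, recording each quotient:
⌊1301959/130555⌋ = 9, remainder 126964
⌊130555/126964⌋ = 1, remainder 3591
⌊126964/3591⌋ = 35, remainder 1279
⌊3591/1279⌋ = 2, remainder 1033
⌊1279/1033⌋ = 1, remainder 246
⌊1033/246⌋ = 4, remainder 49
⌊246/49⌋ = 5, remainder 1
⌊49/1⌋ = 49, remainder 0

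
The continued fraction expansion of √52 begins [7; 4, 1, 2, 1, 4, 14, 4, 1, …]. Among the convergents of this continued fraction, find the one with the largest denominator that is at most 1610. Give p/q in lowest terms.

9223/1279

List convergents until the denominator exceeds the bound:
a_0 = 7: 7/1  (≤ bound)
a_1 = 4: 29/4  (≤ bound)
a_2 = 1: 36/5  (≤ bound)
a_3 = 2: 101/14  (≤ bound)
a_4 = 1: 137/19  (≤ bound)
a_5 = 4: 649/90  (≤ bound)
a_6 = 14: 9223/1279  (≤ bound)
a_7 = 4: 37541/5206  (> 1610, stop)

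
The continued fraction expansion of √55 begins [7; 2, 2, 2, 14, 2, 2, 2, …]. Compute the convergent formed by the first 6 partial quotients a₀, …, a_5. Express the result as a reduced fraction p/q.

2655/358

Build up convergents one term at a time:
a_0 = 7: 7/1
a_1 = 2: 15/2
a_2 = 2: 37/5
a_3 = 2: 89/12
a_4 = 14: 1283/173
a_5 = 2: 2655/358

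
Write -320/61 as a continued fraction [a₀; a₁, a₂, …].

[-6; 1, 3, 15]

-320 ÷ 61 → quotient -6, remainder 46
61 ÷ 46 → quotient 1, remainder 15
46 ÷ 15 → quotient 3, remainder 1
15 ÷ 1 → quotient 15, remainder 0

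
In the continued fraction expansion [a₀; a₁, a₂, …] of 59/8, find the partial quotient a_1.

2

59 ÷ 8 → quotient 7, remainder 3
8 ÷ 3 → quotient 2, remainder 2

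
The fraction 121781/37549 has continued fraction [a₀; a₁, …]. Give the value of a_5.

Apply division with remainder until the remainder is 0:
121781 = 3·37549 + 9134, so a_0 = 3
37549 = 4·9134 + 1013, so a_1 = 4
9134 = 9·1013 + 17, so a_2 = 9
1013 = 59·17 + 10, so a_3 = 59
17 = 1·10 + 7, so a_4 = 1
10 = 1·7 + 3, so a_5 = 1

1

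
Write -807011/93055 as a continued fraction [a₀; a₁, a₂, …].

-807011 = -9·93055 + 30484, so a_0 = -9
93055 = 3·30484 + 1603, so a_1 = 3
30484 = 19·1603 + 27, so a_2 = 19
1603 = 59·27 + 10, so a_3 = 59
27 = 2·10 + 7, so a_4 = 2
10 = 1·7 + 3, so a_5 = 1
7 = 2·3 + 1, so a_6 = 2
3 = 3·1 + 0, so a_7 = 3

[-9; 3, 19, 59, 2, 1, 2, 3]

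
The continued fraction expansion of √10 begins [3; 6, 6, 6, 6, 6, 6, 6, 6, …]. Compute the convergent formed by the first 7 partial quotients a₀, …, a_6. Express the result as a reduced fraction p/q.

168717/53353

Collapse the nested fraction from the inside out:
Start with 6.
6 + 1/(6/1) = 6 + 1/6 = 37/6
6 + 1/(37/6) = 6 + 6/37 = 228/37
6 + 1/(228/37) = 6 + 37/228 = 1405/228
6 + 1/(1405/228) = 6 + 228/1405 = 8658/1405
6 + 1/(8658/1405) = 6 + 1405/8658 = 53353/8658
3 + 1/(53353/8658) = 3 + 8658/53353 = 168717/53353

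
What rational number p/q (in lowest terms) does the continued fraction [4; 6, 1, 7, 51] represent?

Start with 51.
7 + 1/(51/1) = 7 + 1/51 = 358/51
1 + 1/(358/51) = 1 + 51/358 = 409/358
6 + 1/(409/358) = 6 + 358/409 = 2812/409
4 + 1/(2812/409) = 4 + 409/2812 = 11657/2812

11657/2812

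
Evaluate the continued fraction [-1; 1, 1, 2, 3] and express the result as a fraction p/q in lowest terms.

Start with 3.
2 + 1/(3/1) = 2 + 1/3 = 7/3
1 + 1/(7/3) = 1 + 3/7 = 10/7
1 + 1/(10/7) = 1 + 7/10 = 17/10
-1 + 1/(17/10) = -1 + 10/17 = -7/17

-7/17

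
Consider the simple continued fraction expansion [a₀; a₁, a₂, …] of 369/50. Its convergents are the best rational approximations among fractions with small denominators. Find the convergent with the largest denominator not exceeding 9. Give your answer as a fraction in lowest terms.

59/8

a_0 = 7: 7/1  (≤ bound)
a_1 = 2: 15/2  (≤ bound)
a_2 = 1: 22/3  (≤ bound)
a_3 = 1: 37/5  (≤ bound)
a_4 = 1: 59/8  (≤ bound)
a_5 = 2: 155/21  (> 9, stop)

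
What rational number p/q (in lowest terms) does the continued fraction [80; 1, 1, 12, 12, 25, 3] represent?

1854131/23027

Compute successive convergents:
a_0 = 80: 80/1
a_1 = 1: 81/1
a_2 = 1: 161/2
a_3 = 12: 2013/25
a_4 = 12: 24317/302
a_5 = 25: 609938/7575
a_6 = 3: 1854131/23027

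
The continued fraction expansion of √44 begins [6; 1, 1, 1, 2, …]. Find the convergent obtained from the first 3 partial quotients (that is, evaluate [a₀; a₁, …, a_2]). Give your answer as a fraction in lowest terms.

a_0 = 6: 6/1
a_1 = 1: 7/1
a_2 = 1: 13/2

13/2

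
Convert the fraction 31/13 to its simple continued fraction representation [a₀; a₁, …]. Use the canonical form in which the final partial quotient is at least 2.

Repeatedly divide and take the remainder:
31 ÷ 13 → quotient 2, remainder 5
13 ÷ 5 → quotient 2, remainder 3
5 ÷ 3 → quotient 1, remainder 2
3 ÷ 2 → quotient 1, remainder 1
2 ÷ 1 → quotient 2, remainder 0

[2; 2, 1, 1, 2]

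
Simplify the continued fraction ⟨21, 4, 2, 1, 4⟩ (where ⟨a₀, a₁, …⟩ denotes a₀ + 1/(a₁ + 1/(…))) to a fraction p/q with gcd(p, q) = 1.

a_0 = 21: 21/1
a_1 = 4: 85/4
a_2 = 2: 191/9
a_3 = 1: 276/13
a_4 = 4: 1295/61

1295/61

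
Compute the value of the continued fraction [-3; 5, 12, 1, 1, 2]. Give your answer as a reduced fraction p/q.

-897/320

Use the convergent recurrence hₖ = aₖ·hₖ₋₁ + hₖ₋₂ (and likewise for the denominators kₖ):
a_0 = -3: -3/1
a_1 = 5: -14/5
a_2 = 12: -171/61
a_3 = 1: -185/66
a_4 = 1: -356/127
a_5 = 2: -897/320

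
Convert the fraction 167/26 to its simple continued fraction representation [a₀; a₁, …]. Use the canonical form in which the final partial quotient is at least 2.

[6; 2, 2, 1, 3]

167 = 6·26 + 11, so a_0 = 6
26 = 2·11 + 4, so a_1 = 2
11 = 2·4 + 3, so a_2 = 2
4 = 1·3 + 1, so a_3 = 1
3 = 3·1 + 0, so a_4 = 3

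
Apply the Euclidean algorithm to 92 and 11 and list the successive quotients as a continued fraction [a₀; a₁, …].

[8; 2, 1, 3]

92 = 8·11 + 4, so a_0 = 8
11 = 2·4 + 3, so a_1 = 2
4 = 1·3 + 1, so a_2 = 1
3 = 3·1 + 0, so a_3 = 3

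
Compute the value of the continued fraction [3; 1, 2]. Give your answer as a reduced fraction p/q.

Use the convergent recurrence hₖ = aₖ·hₖ₋₁ + hₖ₋₂ (and likewise for the denominators kₖ):
a_0 = 3: 3/1
a_1 = 1: 4/1
a_2 = 2: 11/3

11/3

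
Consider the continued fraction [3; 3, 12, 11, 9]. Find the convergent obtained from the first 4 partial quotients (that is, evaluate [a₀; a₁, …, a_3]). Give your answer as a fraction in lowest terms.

1363/410

Start with 11.
12 + 1/(11/1) = 12 + 1/11 = 133/11
3 + 1/(133/11) = 3 + 11/133 = 410/133
3 + 1/(410/133) = 3 + 133/410 = 1363/410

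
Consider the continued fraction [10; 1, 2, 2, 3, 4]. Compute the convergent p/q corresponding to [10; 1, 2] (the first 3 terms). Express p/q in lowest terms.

Use the convergent recurrence hₖ = aₖ·hₖ₋₁ + hₖ₋₂ (and likewise for the denominators kₖ):
a_0 = 10: 10/1
a_1 = 1: 11/1
a_2 = 2: 32/3

32/3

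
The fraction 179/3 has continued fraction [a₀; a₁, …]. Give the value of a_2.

Repeatedly divide and take the remainder:
179 = 59·3 + 2, so a_0 = 59
3 = 1·2 + 1, so a_1 = 1
2 = 2·1 + 0, so a_2 = 2

2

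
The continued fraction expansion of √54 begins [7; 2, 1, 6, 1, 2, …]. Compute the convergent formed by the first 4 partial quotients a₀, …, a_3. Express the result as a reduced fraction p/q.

147/20

Start with 6.
1 + 1/(6/1) = 1 + 1/6 = 7/6
2 + 1/(7/6) = 2 + 6/7 = 20/7
7 + 1/(20/7) = 7 + 7/20 = 147/20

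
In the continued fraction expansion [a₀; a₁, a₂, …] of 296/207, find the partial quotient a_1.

⌊296/207⌋ = 1, remainder 89
⌊207/89⌋ = 2, remainder 29

2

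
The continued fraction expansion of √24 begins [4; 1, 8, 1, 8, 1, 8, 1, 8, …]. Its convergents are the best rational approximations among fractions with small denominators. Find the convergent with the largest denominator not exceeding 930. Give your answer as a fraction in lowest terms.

a_0 = 4: 4/1  (≤ bound)
a_1 = 1: 5/1  (≤ bound)
a_2 = 8: 44/9  (≤ bound)
a_3 = 1: 49/10  (≤ bound)
a_4 = 8: 436/89  (≤ bound)
a_5 = 1: 485/99  (≤ bound)
a_6 = 8: 4316/881  (≤ bound)
a_7 = 1: 4801/980  (> 930, stop)

4316/881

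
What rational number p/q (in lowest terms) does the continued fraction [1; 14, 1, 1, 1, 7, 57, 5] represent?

Compute successive convergents:
a_0 = 1: 1/1
a_1 = 14: 15/14
a_2 = 1: 16/15
a_3 = 1: 31/29
a_4 = 1: 47/44
a_5 = 7: 360/337
a_6 = 57: 20567/19253
a_7 = 5: 103195/96602

103195/96602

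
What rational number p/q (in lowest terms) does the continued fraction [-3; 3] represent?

Start with 3.
-3 + 1/(3/1) = -3 + 1/3 = -8/3

-8/3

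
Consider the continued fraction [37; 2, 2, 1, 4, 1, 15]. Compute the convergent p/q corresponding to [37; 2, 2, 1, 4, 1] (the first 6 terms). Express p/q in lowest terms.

1497/40

a_0 = 37: 37/1
a_1 = 2: 75/2
a_2 = 2: 187/5
a_3 = 1: 262/7
a_4 = 4: 1235/33
a_5 = 1: 1497/40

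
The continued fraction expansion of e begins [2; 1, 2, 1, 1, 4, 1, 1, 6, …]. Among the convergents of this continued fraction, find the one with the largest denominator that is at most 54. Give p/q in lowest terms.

106/39

a_0 = 2: 2/1  (≤ bound)
a_1 = 1: 3/1  (≤ bound)
a_2 = 2: 8/3  (≤ bound)
a_3 = 1: 11/4  (≤ bound)
a_4 = 1: 19/7  (≤ bound)
a_5 = 4: 87/32  (≤ bound)
a_6 = 1: 106/39  (≤ bound)
a_7 = 1: 193/71  (> 54, stop)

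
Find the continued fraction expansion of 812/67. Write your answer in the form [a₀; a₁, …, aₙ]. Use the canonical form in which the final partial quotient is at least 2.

Repeatedly divide and take the remainder:
812 ÷ 67 → quotient 12, remainder 8
67 ÷ 8 → quotient 8, remainder 3
8 ÷ 3 → quotient 2, remainder 2
3 ÷ 2 → quotient 1, remainder 1
2 ÷ 1 → quotient 2, remainder 0

[12; 8, 2, 1, 2]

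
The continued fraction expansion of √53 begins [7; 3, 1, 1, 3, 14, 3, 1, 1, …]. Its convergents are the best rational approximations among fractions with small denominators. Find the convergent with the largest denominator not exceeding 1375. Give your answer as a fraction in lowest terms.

7979/1096

List convergents until the denominator exceeds the bound:
a_0 = 7: 7/1  (≤ bound)
a_1 = 3: 22/3  (≤ bound)
a_2 = 1: 29/4  (≤ bound)
a_3 = 1: 51/7  (≤ bound)
a_4 = 3: 182/25  (≤ bound)
a_5 = 14: 2599/357  (≤ bound)
a_6 = 3: 7979/1096  (≤ bound)
a_7 = 1: 10578/1453  (> 1375, stop)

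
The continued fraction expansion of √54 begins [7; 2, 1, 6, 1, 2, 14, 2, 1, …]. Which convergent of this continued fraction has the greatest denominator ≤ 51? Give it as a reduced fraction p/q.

a_0 = 7: 7/1  (≤ bound)
a_1 = 2: 15/2  (≤ bound)
a_2 = 1: 22/3  (≤ bound)
a_3 = 6: 147/20  (≤ bound)
a_4 = 1: 169/23  (≤ bound)
a_5 = 2: 485/66  (> 51, stop)

169/23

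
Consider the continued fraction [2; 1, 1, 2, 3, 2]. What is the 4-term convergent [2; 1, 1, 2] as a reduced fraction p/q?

13/5

Start with 2.
1 + 1/(2/1) = 1 + 1/2 = 3/2
1 + 1/(3/2) = 1 + 2/3 = 5/3
2 + 1/(5/3) = 2 + 3/5 = 13/5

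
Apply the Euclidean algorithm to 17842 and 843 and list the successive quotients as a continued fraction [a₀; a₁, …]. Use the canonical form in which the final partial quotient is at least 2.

[21; 6, 15, 2, 4]

⌊17842/843⌋ = 21, remainder 139
⌊843/139⌋ = 6, remainder 9
⌊139/9⌋ = 15, remainder 4
⌊9/4⌋ = 2, remainder 1
⌊4/1⌋ = 4, remainder 0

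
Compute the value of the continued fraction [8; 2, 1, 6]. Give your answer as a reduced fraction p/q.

167/20

Build up convergents one term at a time:
a_0 = 8: 8/1
a_1 = 2: 17/2
a_2 = 1: 25/3
a_3 = 6: 167/20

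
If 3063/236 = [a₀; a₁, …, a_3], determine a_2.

46

3063 = 12·236 + 231, so a_0 = 12
236 = 1·231 + 5, so a_1 = 1
231 = 46·5 + 1, so a_2 = 46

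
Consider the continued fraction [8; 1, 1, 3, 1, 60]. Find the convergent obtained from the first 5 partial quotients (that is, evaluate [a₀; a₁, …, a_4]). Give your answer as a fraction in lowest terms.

77/9

Start with 1.
3 + 1/(1/1) = 3 + 1/1 = 4/1
1 + 1/(4/1) = 1 + 1/4 = 5/4
1 + 1/(5/4) = 1 + 4/5 = 9/5
8 + 1/(9/5) = 8 + 5/9 = 77/9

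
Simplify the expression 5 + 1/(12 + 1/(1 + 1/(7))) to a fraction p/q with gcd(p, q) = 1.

Collapse the nested fraction from the inside out:
Start with 7.
1 + 1/(7/1) = 1 + 1/7 = 8/7
12 + 1/(8/7) = 12 + 7/8 = 103/8
5 + 1/(103/8) = 5 + 8/103 = 523/103

523/103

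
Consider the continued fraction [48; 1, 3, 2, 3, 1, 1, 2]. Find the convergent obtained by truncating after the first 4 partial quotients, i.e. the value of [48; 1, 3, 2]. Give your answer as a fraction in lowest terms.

439/9

Compute successive convergents:
a_0 = 48: 48/1
a_1 = 1: 49/1
a_2 = 3: 195/4
a_3 = 2: 439/9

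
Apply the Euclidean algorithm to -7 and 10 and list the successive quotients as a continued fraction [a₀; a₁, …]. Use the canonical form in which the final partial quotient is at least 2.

⌊-7/10⌋ = -1, remainder 3
⌊10/3⌋ = 3, remainder 1
⌊3/1⌋ = 3, remainder 0

[-1; 3, 3]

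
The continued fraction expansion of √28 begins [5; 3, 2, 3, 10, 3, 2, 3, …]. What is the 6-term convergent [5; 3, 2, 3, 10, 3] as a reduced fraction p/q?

4048/765

Work from the innermost term outward:
Start with 3.
10 + 1/(3/1) = 10 + 1/3 = 31/3
3 + 1/(31/3) = 3 + 3/31 = 96/31
2 + 1/(96/31) = 2 + 31/96 = 223/96
3 + 1/(223/96) = 3 + 96/223 = 765/223
5 + 1/(765/223) = 5 + 223/765 = 4048/765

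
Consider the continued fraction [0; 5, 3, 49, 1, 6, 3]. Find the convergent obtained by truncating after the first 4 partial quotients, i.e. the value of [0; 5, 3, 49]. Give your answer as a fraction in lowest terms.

Start with 49.
3 + 1/(49/1) = 3 + 1/49 = 148/49
5 + 1/(148/49) = 5 + 49/148 = 789/148
0 + 1/(789/148) = 0 + 148/789 = 148/789

148/789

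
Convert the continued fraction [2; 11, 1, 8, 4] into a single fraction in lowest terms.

917/440

Compute successive convergents:
a_0 = 2: 2/1
a_1 = 11: 23/11
a_2 = 1: 25/12
a_3 = 8: 223/107
a_4 = 4: 917/440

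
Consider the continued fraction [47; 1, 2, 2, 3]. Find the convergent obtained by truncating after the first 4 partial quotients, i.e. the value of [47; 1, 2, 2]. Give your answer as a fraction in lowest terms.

Compute successive convergents:
a_0 = 47: 47/1
a_1 = 1: 48/1
a_2 = 2: 143/3
a_3 = 2: 334/7

334/7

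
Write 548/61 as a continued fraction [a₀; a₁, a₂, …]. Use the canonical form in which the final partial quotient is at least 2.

[8; 1, 60]

Run the Euclidean algorithm, recording each quotient:
548 = 8·61 + 60, so a_0 = 8
61 = 1·60 + 1, so a_1 = 1
60 = 60·1 + 0, so a_2 = 60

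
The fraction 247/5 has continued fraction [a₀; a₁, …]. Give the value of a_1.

247 = 49·5 + 2, so a_0 = 49
5 = 2·2 + 1, so a_1 = 2

2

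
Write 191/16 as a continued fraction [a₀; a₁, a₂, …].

Run the Euclidean algorithm, recording each quotient:
191 = 11·16 + 15, so a_0 = 11
16 = 1·15 + 1, so a_1 = 1
15 = 15·1 + 0, so a_2 = 15

[11; 1, 15]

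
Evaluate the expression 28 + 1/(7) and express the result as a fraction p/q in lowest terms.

Starting at the tail and folding back:
Start with 7.
28 + 1/(7/1) = 28 + 1/7 = 197/7

197/7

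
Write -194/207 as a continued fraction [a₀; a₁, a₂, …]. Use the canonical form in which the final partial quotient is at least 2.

[-1; 15, 1, 12]

-194 = -1·207 + 13, so a_0 = -1
207 = 15·13 + 12, so a_1 = 15
13 = 1·12 + 1, so a_2 = 1
12 = 12·1 + 0, so a_3 = 12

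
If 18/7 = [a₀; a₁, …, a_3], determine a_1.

1

18 = 2·7 + 4, so a_0 = 2
7 = 1·4 + 3, so a_1 = 1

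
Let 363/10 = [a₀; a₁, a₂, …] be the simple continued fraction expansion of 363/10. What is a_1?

3

Apply division with remainder until the remainder is 0:
⌊363/10⌋ = 36, remainder 3
⌊10/3⌋ = 3, remainder 1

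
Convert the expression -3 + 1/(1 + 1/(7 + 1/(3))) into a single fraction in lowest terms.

-53/25

Start with 3.
7 + 1/(3/1) = 7 + 1/3 = 22/3
1 + 1/(22/3) = 1 + 3/22 = 25/22
-3 + 1/(25/22) = -3 + 22/25 = -53/25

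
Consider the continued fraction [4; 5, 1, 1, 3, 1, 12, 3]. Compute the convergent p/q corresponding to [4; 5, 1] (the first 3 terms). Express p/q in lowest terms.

Start with 1.
5 + 1/(1/1) = 5 + 1/1 = 6/1
4 + 1/(6/1) = 4 + 1/6 = 25/6

25/6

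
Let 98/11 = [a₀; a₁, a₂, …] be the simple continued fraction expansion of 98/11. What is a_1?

Repeatedly divide and take the remainder:
98 ÷ 11 → quotient 8, remainder 10
11 ÷ 10 → quotient 1, remainder 1

1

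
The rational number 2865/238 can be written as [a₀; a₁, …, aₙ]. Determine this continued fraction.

Apply division with remainder until the remainder is 0:
2865 = 12·238 + 9, so a_0 = 12
238 = 26·9 + 4, so a_1 = 26
9 = 2·4 + 1, so a_2 = 2
4 = 4·1 + 0, so a_3 = 4

[12; 26, 2, 4]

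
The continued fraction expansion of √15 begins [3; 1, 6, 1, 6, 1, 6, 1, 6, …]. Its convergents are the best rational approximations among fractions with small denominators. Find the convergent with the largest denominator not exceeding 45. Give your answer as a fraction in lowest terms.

31/8

a_0 = 3: 3/1  (≤ bound)
a_1 = 1: 4/1  (≤ bound)
a_2 = 6: 27/7  (≤ bound)
a_3 = 1: 31/8  (≤ bound)
a_4 = 6: 213/55  (> 45, stop)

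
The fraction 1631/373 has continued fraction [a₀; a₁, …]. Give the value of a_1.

2

⌊1631/373⌋ = 4, remainder 139
⌊373/139⌋ = 2, remainder 95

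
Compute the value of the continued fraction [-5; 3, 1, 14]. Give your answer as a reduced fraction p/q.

-280/59

Start with 14.
1 + 1/(14/1) = 1 + 1/14 = 15/14
3 + 1/(15/14) = 3 + 14/15 = 59/15
-5 + 1/(59/15) = -5 + 15/59 = -280/59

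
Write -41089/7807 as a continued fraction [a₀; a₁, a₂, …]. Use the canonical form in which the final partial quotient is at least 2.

[-6; 1, 2, 1, 4, 45, 2, 4]

⌊-41089/7807⌋ = -6, remainder 5753
⌊7807/5753⌋ = 1, remainder 2054
⌊5753/2054⌋ = 2, remainder 1645
⌊2054/1645⌋ = 1, remainder 409
⌊1645/409⌋ = 4, remainder 9
⌊409/9⌋ = 45, remainder 4
⌊9/4⌋ = 2, remainder 1
⌊4/1⌋ = 4, remainder 0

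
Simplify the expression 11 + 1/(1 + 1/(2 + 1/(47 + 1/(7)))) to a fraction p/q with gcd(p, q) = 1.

Work from the innermost term outward:
Start with 7.
47 + 1/(7/1) = 47 + 1/7 = 330/7
2 + 1/(330/7) = 2 + 7/330 = 667/330
1 + 1/(667/330) = 1 + 330/667 = 997/667
11 + 1/(997/667) = 11 + 667/997 = 11634/997

11634/997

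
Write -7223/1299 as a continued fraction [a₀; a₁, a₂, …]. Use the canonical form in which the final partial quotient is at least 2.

Run the Euclidean algorithm, recording each quotient:
-7223 = -6·1299 + 571, so a_0 = -6
1299 = 2·571 + 157, so a_1 = 2
571 = 3·157 + 100, so a_2 = 3
157 = 1·100 + 57, so a_3 = 1
100 = 1·57 + 43, so a_4 = 1
57 = 1·43 + 14, so a_5 = 1
43 = 3·14 + 1, so a_6 = 3
14 = 14·1 + 0, so a_7 = 14

[-6; 2, 3, 1, 1, 1, 3, 14]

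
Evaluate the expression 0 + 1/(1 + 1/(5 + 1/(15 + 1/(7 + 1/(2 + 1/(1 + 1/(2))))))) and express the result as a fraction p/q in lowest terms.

4524/5417

a_0 = 0: 0/1
a_1 = 1: 1/1
a_2 = 5: 5/6
a_3 = 15: 76/91
a_4 = 7: 537/643
a_5 = 2: 1150/1377
a_6 = 1: 1687/2020
a_7 = 2: 4524/5417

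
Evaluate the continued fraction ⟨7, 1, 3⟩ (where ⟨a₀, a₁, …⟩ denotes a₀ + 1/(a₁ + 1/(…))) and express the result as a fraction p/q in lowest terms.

Start with 3.
1 + 1/(3/1) = 1 + 1/3 = 4/3
7 + 1/(4/3) = 7 + 3/4 = 31/4

31/4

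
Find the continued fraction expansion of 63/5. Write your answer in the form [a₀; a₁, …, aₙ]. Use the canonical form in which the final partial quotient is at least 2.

63 ÷ 5 → quotient 12, remainder 3
5 ÷ 3 → quotient 1, remainder 2
3 ÷ 2 → quotient 1, remainder 1
2 ÷ 1 → quotient 2, remainder 0

[12; 1, 1, 2]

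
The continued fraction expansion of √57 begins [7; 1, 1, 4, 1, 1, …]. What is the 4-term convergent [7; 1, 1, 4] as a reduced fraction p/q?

68/9

Compute successive convergents:
a_0 = 7: 7/1
a_1 = 1: 8/1
a_2 = 1: 15/2
a_3 = 4: 68/9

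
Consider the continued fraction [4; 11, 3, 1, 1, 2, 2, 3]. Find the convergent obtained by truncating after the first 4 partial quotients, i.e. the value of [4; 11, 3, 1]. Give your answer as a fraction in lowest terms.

184/45

Starting at the tail and folding back:
Start with 1.
3 + 1/(1/1) = 3 + 1/1 = 4/1
11 + 1/(4/1) = 11 + 1/4 = 45/4
4 + 1/(45/4) = 4 + 4/45 = 184/45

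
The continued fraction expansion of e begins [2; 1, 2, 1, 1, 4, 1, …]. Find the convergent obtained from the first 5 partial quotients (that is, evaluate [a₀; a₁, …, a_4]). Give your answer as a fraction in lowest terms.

Collapse the nested fraction from the inside out:
Start with 1.
1 + 1/(1/1) = 1 + 1/1 = 2/1
2 + 1/(2/1) = 2 + 1/2 = 5/2
1 + 1/(5/2) = 1 + 2/5 = 7/5
2 + 1/(7/5) = 2 + 5/7 = 19/7

19/7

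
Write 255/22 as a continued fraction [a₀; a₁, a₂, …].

255 = 11·22 + 13, so a_0 = 11
22 = 1·13 + 9, so a_1 = 1
13 = 1·9 + 4, so a_2 = 1
9 = 2·4 + 1, so a_3 = 2
4 = 4·1 + 0, so a_4 = 4

[11; 1, 1, 2, 4]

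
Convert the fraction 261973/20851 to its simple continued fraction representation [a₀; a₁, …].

[12; 1, 1, 3, 2, 2, 12, 43]

Run the Euclidean algorithm, recording each quotient:
261973 = 12·20851 + 11761, so a_0 = 12
20851 = 1·11761 + 9090, so a_1 = 1
11761 = 1·9090 + 2671, so a_2 = 1
9090 = 3·2671 + 1077, so a_3 = 3
2671 = 2·1077 + 517, so a_4 = 2
1077 = 2·517 + 43, so a_5 = 2
517 = 12·43 + 1, so a_6 = 12
43 = 43·1 + 0, so a_7 = 43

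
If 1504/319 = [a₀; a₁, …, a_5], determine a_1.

Run the Euclidean algorithm, recording each quotient:
1504 ÷ 319 → quotient 4, remainder 228
319 ÷ 228 → quotient 1, remainder 91

1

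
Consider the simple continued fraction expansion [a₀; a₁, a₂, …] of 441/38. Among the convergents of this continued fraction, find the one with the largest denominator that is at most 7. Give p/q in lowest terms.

a_0 = 11: 11/1  (≤ bound)
a_1 = 1: 12/1  (≤ bound)
a_2 = 1: 23/2  (≤ bound)
a_3 = 1: 35/3  (≤ bound)
a_4 = 1: 58/5  (≤ bound)
a_5 = 7: 441/38  (> 7, stop)

58/5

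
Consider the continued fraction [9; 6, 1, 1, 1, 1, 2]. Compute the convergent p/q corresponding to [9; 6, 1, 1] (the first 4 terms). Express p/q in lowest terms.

119/13

a_0 = 9: 9/1
a_1 = 6: 55/6
a_2 = 1: 64/7
a_3 = 1: 119/13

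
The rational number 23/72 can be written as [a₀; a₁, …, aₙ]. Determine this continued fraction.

Apply division with remainder until the remainder is 0:
⌊23/72⌋ = 0, remainder 23
⌊72/23⌋ = 3, remainder 3
⌊23/3⌋ = 7, remainder 2
⌊3/2⌋ = 1, remainder 1
⌊2/1⌋ = 2, remainder 0

[0; 3, 7, 1, 2]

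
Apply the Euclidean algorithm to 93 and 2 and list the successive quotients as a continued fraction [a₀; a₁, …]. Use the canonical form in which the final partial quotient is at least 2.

[46; 2]

⌊93/2⌋ = 46, remainder 1
⌊2/1⌋ = 2, remainder 0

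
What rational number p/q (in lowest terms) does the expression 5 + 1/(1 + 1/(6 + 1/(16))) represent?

a_0 = 5: 5/1
a_1 = 1: 6/1
a_2 = 6: 41/7
a_3 = 16: 662/113

662/113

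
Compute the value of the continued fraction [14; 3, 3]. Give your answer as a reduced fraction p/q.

Work from the innermost term outward:
Start with 3.
3 + 1/(3/1) = 3 + 1/3 = 10/3
14 + 1/(10/3) = 14 + 3/10 = 143/10

143/10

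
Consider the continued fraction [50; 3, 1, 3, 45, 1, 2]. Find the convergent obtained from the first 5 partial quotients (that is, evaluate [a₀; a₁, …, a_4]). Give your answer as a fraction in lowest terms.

Use the convergent recurrence hₖ = aₖ·hₖ₋₁ + hₖ₋₂ (and likewise for the denominators kₖ):
a_0 = 50: 50/1
a_1 = 3: 151/3
a_2 = 1: 201/4
a_3 = 3: 754/15
a_4 = 45: 34131/679

34131/679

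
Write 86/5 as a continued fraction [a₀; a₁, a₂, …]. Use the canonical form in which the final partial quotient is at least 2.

[17; 5]

86 = 17·5 + 1, so a_0 = 17
5 = 5·1 + 0, so a_1 = 5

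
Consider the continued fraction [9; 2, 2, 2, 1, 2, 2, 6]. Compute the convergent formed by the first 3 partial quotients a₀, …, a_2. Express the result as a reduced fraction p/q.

47/5

a_0 = 9: 9/1
a_1 = 2: 19/2
a_2 = 2: 47/5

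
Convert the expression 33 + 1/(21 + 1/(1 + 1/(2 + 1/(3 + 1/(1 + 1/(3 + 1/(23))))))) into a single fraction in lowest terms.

Start with 23.
3 + 1/(23/1) = 3 + 1/23 = 70/23
1 + 1/(70/23) = 1 + 23/70 = 93/70
3 + 1/(93/70) = 3 + 70/93 = 349/93
2 + 1/(349/93) = 2 + 93/349 = 791/349
1 + 1/(791/349) = 1 + 349/791 = 1140/791
21 + 1/(1140/791) = 21 + 791/1140 = 24731/1140
33 + 1/(24731/1140) = 33 + 1140/24731 = 817263/24731

817263/24731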